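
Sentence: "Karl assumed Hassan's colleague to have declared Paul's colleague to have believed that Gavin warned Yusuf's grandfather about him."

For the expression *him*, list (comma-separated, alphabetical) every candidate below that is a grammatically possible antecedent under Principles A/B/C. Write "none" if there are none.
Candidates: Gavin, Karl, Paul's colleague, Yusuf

Karl, Paul's colleague, Yusuf

*him* is a pronoun; Principle B requires it to be free in its binding domain — the clause headed by 'warned'.
— Gavin: subject of the clause headed by 'warned'; c-commands the pronoun within its binding domain — blocked (Principle B).
— Karl: subject of the matrix clause; c-commands the pronoun but lies outside its binding domain — allowed.
— Paul's colleague: subject of the clause headed by 'believed'; c-commands the pronoun but lies outside its binding domain — allowed.
— Yusuf: possessor inside the object DP of the clause headed by 'warned'; does not c-command the pronoun — Principle B does not apply; allowed.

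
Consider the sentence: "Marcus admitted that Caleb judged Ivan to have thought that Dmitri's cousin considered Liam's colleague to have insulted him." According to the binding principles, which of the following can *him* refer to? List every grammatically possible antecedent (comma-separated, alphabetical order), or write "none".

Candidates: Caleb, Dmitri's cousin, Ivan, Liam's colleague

Caleb, Dmitri's cousin, Ivan

*him* is a pronoun; Principle B requires it to be free in its binding domain — the clause headed by 'insulted'.
— Caleb: subject of the clause headed by 'judged'; c-commands the pronoun but lies outside its binding domain — allowed.
— Dmitri's cousin: subject of the clause headed by 'considered'; c-commands the pronoun but lies outside its binding domain — allowed.
— Ivan: subject of the clause headed by 'thought'; c-commands the pronoun but lies outside its binding domain — allowed.
— Liam's colleague: subject of the clause headed by 'insulted'; c-commands the pronoun within its binding domain — blocked (Principle B).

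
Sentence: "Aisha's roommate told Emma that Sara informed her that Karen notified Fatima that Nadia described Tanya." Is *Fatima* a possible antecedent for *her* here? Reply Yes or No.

No

*her* is a pronoun; Principle B requires it to be free in its binding domain — the clause headed by 'informed'.
— Fatima: object of the clause headed by 'notified'; is c-commanded by the pronoun; coreference would bind this R-expression — blocked (Principle C).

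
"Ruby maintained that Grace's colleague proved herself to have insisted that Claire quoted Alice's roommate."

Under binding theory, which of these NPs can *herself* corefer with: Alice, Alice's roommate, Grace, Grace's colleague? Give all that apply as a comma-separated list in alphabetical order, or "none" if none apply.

Grace's colleague

*herself* is a reflexive; Principle A requires it to be bound within its binding domain — the clause headed by 'proved'.
— Alice: possessor inside the object DP of the clause headed by 'quoted'; does not c-command the reflexive — cannot bind it (Principle A).
— Alice's roommate: object of the clause headed by 'quoted'; does not c-command the reflexive — cannot bind it (Principle A).
— Grace: possessor inside the subject DP of the clause headed by 'proved'; does not c-command the reflexive — cannot bind it (Principle A).
— Grace's colleague: subject of the clause headed by 'proved'; c-commands the reflexive within its binding domain — allowed (Principle A).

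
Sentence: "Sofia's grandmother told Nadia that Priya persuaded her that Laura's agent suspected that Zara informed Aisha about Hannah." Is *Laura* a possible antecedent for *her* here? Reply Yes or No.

No

*her* is a pronoun; Principle B requires it to be free in its binding domain — the clause headed by 'persuaded'.
— Laura: possessor inside the subject DP of the clause headed by 'suspected'; is c-commanded by the pronoun; coreference would bind this R-expression — blocked (Principle C).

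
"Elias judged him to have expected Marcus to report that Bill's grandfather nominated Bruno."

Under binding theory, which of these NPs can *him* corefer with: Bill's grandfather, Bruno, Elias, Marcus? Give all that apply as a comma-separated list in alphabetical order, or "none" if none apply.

none

*him* is a pronoun; Principle B requires it to be free in its binding domain — the matrix clause.
— Bill's grandfather: subject of the clause headed by 'nominated'; is c-commanded by the pronoun; coreference would bind this R-expression — blocked (Principle C).
— Bruno: object of the clause headed by 'nominated'; is c-commanded by the pronoun; coreference would bind this R-expression — blocked (Principle C).
— Elias: subject of the matrix clause; c-commands the pronoun within its binding domain — blocked (Principle B).
— Marcus: subject of the clause headed by 'report'; is c-commanded by the pronoun; coreference would bind this R-expression — blocked (Principle C).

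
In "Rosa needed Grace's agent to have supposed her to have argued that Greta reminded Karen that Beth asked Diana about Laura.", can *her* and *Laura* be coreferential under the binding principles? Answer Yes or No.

No

*Laura* is an R-expression; Principle C requires it to be free (not bound by any c-commanding expression).
— her: subject of the clause headed by 'argued'; the pronoun c-commands the R-expression — coreference blocked (Principle C).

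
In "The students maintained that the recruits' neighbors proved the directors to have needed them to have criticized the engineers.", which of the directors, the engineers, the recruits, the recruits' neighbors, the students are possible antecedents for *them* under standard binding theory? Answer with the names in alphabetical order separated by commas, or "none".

the recruits, the recruits' neighbors, the students

*them* is a pronoun; Principle B requires it to be free in its binding domain — the clause headed by 'needed'.
— the directors: subject of the clause headed by 'needed'; c-commands the pronoun within its binding domain — blocked (Principle B).
— the engineers: object of the clause headed by 'criticized'; is c-commanded by the pronoun; coreference would bind this R-expression — blocked (Principle C).
— the recruits: possessor inside the subject DP of the clause headed by 'proved'; does not c-command the pronoun — Principle B does not apply; allowed.
— the recruits' neighbors: subject of the clause headed by 'proved'; c-commands the pronoun but lies outside its binding domain — allowed.
— the students: subject of the matrix clause; c-commands the pronoun but lies outside its binding domain — allowed.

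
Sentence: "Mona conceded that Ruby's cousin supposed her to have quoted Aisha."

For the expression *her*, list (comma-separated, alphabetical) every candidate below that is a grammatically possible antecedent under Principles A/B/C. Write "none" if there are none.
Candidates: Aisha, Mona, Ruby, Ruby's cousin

*her* is a pronoun; Principle B requires it to be free in its binding domain — the clause headed by 'supposed'.
— Aisha: object of the clause headed by 'quoted'; is c-commanded by the pronoun; coreference would bind this R-expression — blocked (Principle C).
— Mona: subject of the matrix clause; c-commands the pronoun but lies outside its binding domain — allowed.
— Ruby: possessor inside the subject DP of the clause headed by 'supposed'; does not c-command the pronoun — Principle B does not apply; allowed.
— Ruby's cousin: subject of the clause headed by 'supposed'; c-commands the pronoun within its binding domain — blocked (Principle B).

Mona, Ruby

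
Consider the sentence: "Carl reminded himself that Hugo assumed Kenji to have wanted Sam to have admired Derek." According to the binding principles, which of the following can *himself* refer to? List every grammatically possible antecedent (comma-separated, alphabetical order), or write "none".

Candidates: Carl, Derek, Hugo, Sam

Carl

*himself* is a reflexive; Principle A requires it to be bound within its binding domain — the matrix clause.
— Carl: subject of the matrix clause; c-commands the reflexive within its binding domain — allowed (Principle A).
— Derek: object of the clause headed by 'admired'; does not c-command the reflexive — cannot bind it (Principle A).
— Hugo: subject of the clause headed by 'assumed'; does not c-command the reflexive — cannot bind it (Principle A).
— Sam: subject of the clause headed by 'admired'; does not c-command the reflexive — cannot bind it (Principle A).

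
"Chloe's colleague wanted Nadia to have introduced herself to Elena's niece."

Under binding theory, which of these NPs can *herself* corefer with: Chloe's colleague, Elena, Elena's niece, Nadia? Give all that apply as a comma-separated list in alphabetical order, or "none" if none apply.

Nadia

*herself* is a reflexive; Principle A requires it to be bound within its binding domain — the clause headed by 'introduced'.
— Chloe's colleague: subject of the matrix clause; c-commands the reflexive but lies outside its binding domain — cannot bind it (Principle A).
— Elena: possessor inside the second object DP of the clause headed by 'introduced'; does not c-command the reflexive — cannot bind it (Principle A).
— Elena's niece: second object of the clause headed by 'introduced'; does not c-command the reflexive — cannot bind it (Principle A).
— Nadia: subject of the clause headed by 'introduced'; c-commands the reflexive within its binding domain — allowed (Principle A).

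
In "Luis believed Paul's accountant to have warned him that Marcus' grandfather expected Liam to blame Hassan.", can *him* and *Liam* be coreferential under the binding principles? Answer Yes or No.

No

*Liam* is an R-expression; Principle C requires it to be free (not bound by any c-commanding expression).
— him: object of the clause headed by 'warned'; the pronoun c-commands the R-expression — coreference blocked (Principle C).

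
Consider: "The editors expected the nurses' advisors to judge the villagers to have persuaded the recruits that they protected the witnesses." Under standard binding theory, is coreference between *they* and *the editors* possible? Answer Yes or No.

*the editors* is an R-expression; Principle C requires it to be free (not bound by any c-commanding expression).
— they: subject of the clause headed by 'protected'; the pronoun does not c-command the R-expression — coreference allowed.

Yes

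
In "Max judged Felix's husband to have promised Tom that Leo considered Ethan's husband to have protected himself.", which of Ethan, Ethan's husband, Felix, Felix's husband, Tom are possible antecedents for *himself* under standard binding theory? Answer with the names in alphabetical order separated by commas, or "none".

*himself* is a reflexive; Principle A requires it to be bound within its binding domain — the clause headed by 'protected'.
— Ethan: possessor inside the subject DP of the clause headed by 'protected'; does not c-command the reflexive — cannot bind it (Principle A).
— Ethan's husband: subject of the clause headed by 'protected'; c-commands the reflexive within its binding domain — allowed (Principle A).
— Felix: possessor inside the subject DP of the clause headed by 'promised'; does not c-command the reflexive — cannot bind it (Principle A).
— Felix's husband: subject of the clause headed by 'promised'; c-commands the reflexive but lies outside its binding domain — cannot bind it (Principle A).
— Tom: object of the clause headed by 'promised'; c-commands the reflexive but lies outside its binding domain — cannot bind it (Principle A).

Ethan's husband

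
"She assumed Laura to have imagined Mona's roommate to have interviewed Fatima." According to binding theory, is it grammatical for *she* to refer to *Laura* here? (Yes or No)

*Laura* is an R-expression; Principle C requires it to be free (not bound by any c-commanding expression).
— she: subject of the matrix clause; the pronoun c-commands the R-expression — coreference blocked (Principle C).

No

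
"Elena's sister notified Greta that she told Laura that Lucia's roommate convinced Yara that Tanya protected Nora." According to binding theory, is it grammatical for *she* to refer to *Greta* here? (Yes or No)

Yes

*Greta* is an R-expression; Principle C requires it to be free (not bound by any c-commanding expression).
— she: subject of the clause headed by 'told'; the pronoun does not c-command the R-expression — coreference allowed.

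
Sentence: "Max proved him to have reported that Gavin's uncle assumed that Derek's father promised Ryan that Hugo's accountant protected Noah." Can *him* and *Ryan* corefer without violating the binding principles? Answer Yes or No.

No

*Ryan* is an R-expression; Principle C requires it to be free (not bound by any c-commanding expression).
— him: subject of the clause headed by 'reported'; the pronoun c-commands the R-expression — coreference blocked (Principle C).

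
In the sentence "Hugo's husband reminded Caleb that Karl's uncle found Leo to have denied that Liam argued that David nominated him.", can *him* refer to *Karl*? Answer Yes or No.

*him* is a pronoun; Principle B requires it to be free in its binding domain — the clause headed by 'nominated'.
— Karl: possessor inside the subject DP of the clause headed by 'found'; does not c-command the pronoun — Principle B does not apply; allowed.

Yes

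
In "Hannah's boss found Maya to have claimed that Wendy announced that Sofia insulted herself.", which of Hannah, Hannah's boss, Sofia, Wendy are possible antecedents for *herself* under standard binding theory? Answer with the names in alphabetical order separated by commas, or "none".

Sofia

*herself* is a reflexive; Principle A requires it to be bound within its binding domain — the clause headed by 'insulted'.
— Hannah: possessor inside the subject DP of the matrix clause; does not c-command the reflexive — cannot bind it (Principle A).
— Hannah's boss: subject of the matrix clause; c-commands the reflexive but lies outside its binding domain — cannot bind it (Principle A).
— Sofia: subject of the clause headed by 'insulted'; c-commands the reflexive within its binding domain — allowed (Principle A).
— Wendy: subject of the clause headed by 'announced'; c-commands the reflexive but lies outside its binding domain — cannot bind it (Principle A).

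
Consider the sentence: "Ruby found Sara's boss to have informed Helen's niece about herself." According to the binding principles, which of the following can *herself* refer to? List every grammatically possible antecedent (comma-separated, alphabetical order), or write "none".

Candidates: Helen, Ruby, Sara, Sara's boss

*herself* is a reflexive; Principle A requires it to be bound within its binding domain — the clause headed by 'informed'.
— Helen: possessor inside the object DP of the clause headed by 'informed'; does not c-command the reflexive — cannot bind it (Principle A).
— Ruby: subject of the matrix clause; c-commands the reflexive but lies outside its binding domain — cannot bind it (Principle A).
— Sara: possessor inside the subject DP of the clause headed by 'informed'; does not c-command the reflexive — cannot bind it (Principle A).
— Sara's boss: subject of the clause headed by 'informed'; c-commands the reflexive within its binding domain — allowed (Principle A).

Sara's boss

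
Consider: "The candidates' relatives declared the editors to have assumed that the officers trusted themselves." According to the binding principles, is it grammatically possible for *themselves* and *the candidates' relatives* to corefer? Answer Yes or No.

No

*themselves* is a reflexive; Principle A requires it to be bound within its binding domain — the clause headed by 'trusted'.
— the candidates' relatives: subject of the matrix clause; c-commands the reflexive but lies outside its binding domain — cannot bind it (Principle A).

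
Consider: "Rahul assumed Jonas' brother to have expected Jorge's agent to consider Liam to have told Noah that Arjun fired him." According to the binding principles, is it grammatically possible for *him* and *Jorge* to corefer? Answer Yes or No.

Yes

*him* is a pronoun; Principle B requires it to be free in its binding domain — the clause headed by 'fired'.
— Jorge: possessor inside the subject DP of the clause headed by 'consider'; does not c-command the pronoun — Principle B does not apply; allowed.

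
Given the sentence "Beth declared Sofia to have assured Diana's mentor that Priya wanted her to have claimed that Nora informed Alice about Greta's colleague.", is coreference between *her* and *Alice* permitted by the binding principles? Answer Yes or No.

No

*her* is a pronoun; Principle B requires it to be free in its binding domain — the clause headed by 'wanted'.
— Alice: object of the clause headed by 'informed'; is c-commanded by the pronoun; coreference would bind this R-expression — blocked (Principle C).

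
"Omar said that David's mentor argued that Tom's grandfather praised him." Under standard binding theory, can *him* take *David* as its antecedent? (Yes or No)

*him* is a pronoun; Principle B requires it to be free in its binding domain — the clause headed by 'praised'.
— David: possessor inside the subject DP of the clause headed by 'argued'; does not c-command the pronoun — Principle B does not apply; allowed.

Yes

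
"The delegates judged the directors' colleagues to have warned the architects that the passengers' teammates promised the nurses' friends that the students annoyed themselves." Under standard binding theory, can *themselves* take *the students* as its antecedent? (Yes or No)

*themselves* is a reflexive; Principle A requires it to be bound within its binding domain — the clause headed by 'annoyed'.
— the students: subject of the clause headed by 'annoyed'; c-commands the reflexive within its binding domain — allowed (Principle A).

Yes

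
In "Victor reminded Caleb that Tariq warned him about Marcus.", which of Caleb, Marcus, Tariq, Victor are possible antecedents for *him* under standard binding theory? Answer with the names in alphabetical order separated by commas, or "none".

*him* is a pronoun; Principle B requires it to be free in its binding domain — the clause headed by 'warned'.
— Caleb: object of the matrix clause; c-commands the pronoun but lies outside its binding domain — allowed.
— Marcus: second object of the clause headed by 'warned'; is c-commanded by the pronoun; coreference would bind this R-expression — blocked (Principle C).
— Tariq: subject of the clause headed by 'warned'; c-commands the pronoun within its binding domain — blocked (Principle B).
— Victor: subject of the matrix clause; c-commands the pronoun but lies outside its binding domain — allowed.

Caleb, Victor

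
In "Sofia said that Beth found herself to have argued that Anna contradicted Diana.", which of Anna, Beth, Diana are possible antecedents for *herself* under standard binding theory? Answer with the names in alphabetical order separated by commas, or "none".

*herself* is a reflexive; Principle A requires it to be bound within its binding domain — the clause headed by 'found'.
— Anna: subject of the clause headed by 'contradicted'; does not c-command the reflexive — cannot bind it (Principle A).
— Beth: subject of the clause headed by 'found'; c-commands the reflexive within its binding domain — allowed (Principle A).
— Diana: object of the clause headed by 'contradicted'; does not c-command the reflexive — cannot bind it (Principle A).

Beth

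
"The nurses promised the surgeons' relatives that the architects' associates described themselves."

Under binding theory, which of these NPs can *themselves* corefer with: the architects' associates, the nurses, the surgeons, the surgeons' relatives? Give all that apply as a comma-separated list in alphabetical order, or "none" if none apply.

the architects' associates

*themselves* is a reflexive; Principle A requires it to be bound within its binding domain — the clause headed by 'described'.
— the architects' associates: subject of the clause headed by 'described'; c-commands the reflexive within its binding domain — allowed (Principle A).
— the nurses: subject of the matrix clause; c-commands the reflexive but lies outside its binding domain — cannot bind it (Principle A).
— the surgeons: possessor inside the object DP of the matrix clause; does not c-command the reflexive — cannot bind it (Principle A).
— the surgeons' relatives: object of the matrix clause; c-commands the reflexive but lies outside its binding domain — cannot bind it (Principle A).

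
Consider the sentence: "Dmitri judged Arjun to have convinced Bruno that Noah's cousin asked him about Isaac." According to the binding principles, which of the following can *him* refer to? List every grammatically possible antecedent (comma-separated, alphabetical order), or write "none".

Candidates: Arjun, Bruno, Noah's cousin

Arjun, Bruno

*him* is a pronoun; Principle B requires it to be free in its binding domain — the clause headed by 'asked'.
— Arjun: subject of the clause headed by 'convinced'; c-commands the pronoun but lies outside its binding domain — allowed.
— Bruno: object of the clause headed by 'convinced'; c-commands the pronoun but lies outside its binding domain — allowed.
— Noah's cousin: subject of the clause headed by 'asked'; c-commands the pronoun within its binding domain — blocked (Principle B).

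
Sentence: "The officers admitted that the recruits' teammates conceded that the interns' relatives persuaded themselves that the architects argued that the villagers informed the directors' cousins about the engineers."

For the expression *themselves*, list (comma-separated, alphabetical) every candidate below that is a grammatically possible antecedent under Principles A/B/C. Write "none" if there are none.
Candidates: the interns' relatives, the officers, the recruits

the interns' relatives

*themselves* is a reflexive; Principle A requires it to be bound within its binding domain — the clause headed by 'persuaded'.
— the interns' relatives: subject of the clause headed by 'persuaded'; c-commands the reflexive within its binding domain — allowed (Principle A).
— the officers: subject of the matrix clause; c-commands the reflexive but lies outside its binding domain — cannot bind it (Principle A).
— the recruits: possessor inside the subject DP of the clause headed by 'conceded'; does not c-command the reflexive — cannot bind it (Principle A).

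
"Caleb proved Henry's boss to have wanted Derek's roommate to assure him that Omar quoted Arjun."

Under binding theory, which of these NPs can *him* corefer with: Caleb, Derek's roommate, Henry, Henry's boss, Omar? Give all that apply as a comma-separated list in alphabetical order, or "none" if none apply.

*him* is a pronoun; Principle B requires it to be free in its binding domain — the clause headed by 'assure'.
— Caleb: subject of the matrix clause; c-commands the pronoun but lies outside its binding domain — allowed.
— Derek's roommate: subject of the clause headed by 'assure'; c-commands the pronoun within its binding domain — blocked (Principle B).
— Henry: possessor inside the subject DP of the clause headed by 'wanted'; does not c-command the pronoun — Principle B does not apply; allowed.
— Henry's boss: subject of the clause headed by 'wanted'; c-commands the pronoun but lies outside its binding domain — allowed.
— Omar: subject of the clause headed by 'quoted'; is c-commanded by the pronoun; coreference would bind this R-expression — blocked (Principle C).

Caleb, Henry, Henry's boss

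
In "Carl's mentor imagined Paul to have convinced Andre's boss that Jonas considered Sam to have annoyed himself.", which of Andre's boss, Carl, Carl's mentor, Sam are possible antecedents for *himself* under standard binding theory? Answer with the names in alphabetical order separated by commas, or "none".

*himself* is a reflexive; Principle A requires it to be bound within its binding domain — the clause headed by 'annoyed'.
— Andre's boss: object of the clause headed by 'convinced'; c-commands the reflexive but lies outside its binding domain — cannot bind it (Principle A).
— Carl: possessor inside the subject DP of the matrix clause; does not c-command the reflexive — cannot bind it (Principle A).
— Carl's mentor: subject of the matrix clause; c-commands the reflexive but lies outside its binding domain — cannot bind it (Principle A).
— Sam: subject of the clause headed by 'annoyed'; c-commands the reflexive within its binding domain — allowed (Principle A).

Sam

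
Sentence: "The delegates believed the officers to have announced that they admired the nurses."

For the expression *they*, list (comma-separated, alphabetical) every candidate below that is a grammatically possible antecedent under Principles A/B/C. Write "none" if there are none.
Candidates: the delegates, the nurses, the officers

the delegates, the officers

*they* is a pronoun; Principle B requires it to be free in its binding domain — the clause headed by 'admired'.
— the delegates: subject of the matrix clause; c-commands the pronoun but lies outside its binding domain — allowed.
— the nurses: object of the clause headed by 'admired'; is c-commanded by the pronoun; coreference would bind this R-expression — blocked (Principle C).
— the officers: subject of the clause headed by 'announced'; c-commands the pronoun but lies outside its binding domain — allowed.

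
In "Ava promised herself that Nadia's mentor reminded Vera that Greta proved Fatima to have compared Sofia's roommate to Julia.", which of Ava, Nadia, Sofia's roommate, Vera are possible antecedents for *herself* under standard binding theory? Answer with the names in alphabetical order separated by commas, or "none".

Ava

*herself* is a reflexive; Principle A requires it to be bound within its binding domain — the matrix clause.
— Ava: subject of the matrix clause; c-commands the reflexive within its binding domain — allowed (Principle A).
— Nadia: possessor inside the subject DP of the clause headed by 'reminded'; does not c-command the reflexive — cannot bind it (Principle A).
— Sofia's roommate: object of the clause headed by 'compared'; does not c-command the reflexive — cannot bind it (Principle A).
— Vera: object of the clause headed by 'reminded'; does not c-command the reflexive — cannot bind it (Principle A).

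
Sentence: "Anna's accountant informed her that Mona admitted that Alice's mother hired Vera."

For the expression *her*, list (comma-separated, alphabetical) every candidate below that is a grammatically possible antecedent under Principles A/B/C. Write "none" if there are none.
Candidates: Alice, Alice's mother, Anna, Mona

Anna

*her* is a pronoun; Principle B requires it to be free in its binding domain — the matrix clause.
— Alice: possessor inside the subject DP of the clause headed by 'hired'; is c-commanded by the pronoun; coreference would bind this R-expression — blocked (Principle C).
— Alice's mother: subject of the clause headed by 'hired'; is c-commanded by the pronoun; coreference would bind this R-expression — blocked (Principle C).
— Anna: possessor inside the subject DP of the matrix clause; does not c-command the pronoun — Principle B does not apply; allowed.
— Mona: subject of the clause headed by 'admitted'; is c-commanded by the pronoun; coreference would bind this R-expression — blocked (Principle C).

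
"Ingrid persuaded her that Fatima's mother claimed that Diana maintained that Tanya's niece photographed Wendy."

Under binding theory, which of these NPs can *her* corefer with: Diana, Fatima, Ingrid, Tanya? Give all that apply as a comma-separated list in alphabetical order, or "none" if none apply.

none

*her* is a pronoun; Principle B requires it to be free in its binding domain — the matrix clause.
— Diana: subject of the clause headed by 'maintained'; is c-commanded by the pronoun; coreference would bind this R-expression — blocked (Principle C).
— Fatima: possessor inside the subject DP of the clause headed by 'claimed'; is c-commanded by the pronoun; coreference would bind this R-expression — blocked (Principle C).
— Ingrid: subject of the matrix clause; c-commands the pronoun within its binding domain — blocked (Principle B).
— Tanya: possessor inside the subject DP of the clause headed by 'photographed'; is c-commanded by the pronoun; coreference would bind this R-expression — blocked (Principle C).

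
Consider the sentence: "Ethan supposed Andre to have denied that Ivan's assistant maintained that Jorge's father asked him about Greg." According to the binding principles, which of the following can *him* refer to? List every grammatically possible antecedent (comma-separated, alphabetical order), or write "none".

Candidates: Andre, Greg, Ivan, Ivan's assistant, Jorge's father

Andre, Ivan, Ivan's assistant

*him* is a pronoun; Principle B requires it to be free in its binding domain — the clause headed by 'asked'.
— Andre: subject of the clause headed by 'denied'; c-commands the pronoun but lies outside its binding domain — allowed.
— Greg: second object of the clause headed by 'asked'; is c-commanded by the pronoun; coreference would bind this R-expression — blocked (Principle C).
— Ivan: possessor inside the subject DP of the clause headed by 'maintained'; does not c-command the pronoun — Principle B does not apply; allowed.
— Ivan's assistant: subject of the clause headed by 'maintained'; c-commands the pronoun but lies outside its binding domain — allowed.
— Jorge's father: subject of the clause headed by 'asked'; c-commands the pronoun within its binding domain — blocked (Principle B).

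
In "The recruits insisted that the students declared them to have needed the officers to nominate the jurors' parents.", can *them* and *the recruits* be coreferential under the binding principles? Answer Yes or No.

Yes

*the recruits* is an R-expression; Principle C requires it to be free (not bound by any c-commanding expression).
— them: subject of the clause headed by 'needed'; the pronoun does not c-command the R-expression — coreference allowed.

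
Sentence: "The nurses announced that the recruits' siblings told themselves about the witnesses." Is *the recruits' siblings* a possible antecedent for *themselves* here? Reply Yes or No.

*themselves* is a reflexive; Principle A requires it to be bound within its binding domain — the clause headed by 'told'.
— the recruits' siblings: subject of the clause headed by 'told'; c-commands the reflexive within its binding domain — allowed (Principle A).

Yes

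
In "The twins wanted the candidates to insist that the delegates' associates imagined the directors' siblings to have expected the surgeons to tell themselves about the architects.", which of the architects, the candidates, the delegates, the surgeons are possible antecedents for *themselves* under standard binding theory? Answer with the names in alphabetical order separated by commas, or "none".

*themselves* is a reflexive; Principle A requires it to be bound within its binding domain — the clause headed by 'tell'.
— the architects: second object of the clause headed by 'tell'; does not c-command the reflexive — cannot bind it (Principle A).
— the candidates: subject of the clause headed by 'insist'; c-commands the reflexive but lies outside its binding domain — cannot bind it (Principle A).
— the delegates: possessor inside the subject DP of the clause headed by 'imagined'; does not c-command the reflexive — cannot bind it (Principle A).
— the surgeons: subject of the clause headed by 'tell'; c-commands the reflexive within its binding domain — allowed (Principle A).

the surgeons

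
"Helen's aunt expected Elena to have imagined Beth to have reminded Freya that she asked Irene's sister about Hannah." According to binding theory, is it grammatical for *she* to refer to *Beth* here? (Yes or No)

*Beth* is an R-expression; Principle C requires it to be free (not bound by any c-commanding expression).
— she: subject of the clause headed by 'asked'; the pronoun does not c-command the R-expression — coreference allowed.

Yes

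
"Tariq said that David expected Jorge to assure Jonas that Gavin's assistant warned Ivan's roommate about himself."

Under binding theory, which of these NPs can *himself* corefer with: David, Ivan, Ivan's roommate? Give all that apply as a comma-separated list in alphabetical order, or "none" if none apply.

Ivan's roommate

*himself* is a reflexive; Principle A requires it to be bound within its binding domain — the clause headed by 'warned'.
— David: subject of the clause headed by 'expected'; c-commands the reflexive but lies outside its binding domain — cannot bind it (Principle A).
— Ivan: possessor inside the object DP of the clause headed by 'warned'; does not c-command the reflexive — cannot bind it (Principle A).
— Ivan's roommate: object of the clause headed by 'warned'; c-commands the reflexive within its binding domain — allowed (Principle A).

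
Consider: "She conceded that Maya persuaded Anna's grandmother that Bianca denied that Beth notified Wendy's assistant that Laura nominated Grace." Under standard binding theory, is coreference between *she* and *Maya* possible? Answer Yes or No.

*Maya* is an R-expression; Principle C requires it to be free (not bound by any c-commanding expression).
— she: subject of the matrix clause; the pronoun c-commands the R-expression — coreference blocked (Principle C).

No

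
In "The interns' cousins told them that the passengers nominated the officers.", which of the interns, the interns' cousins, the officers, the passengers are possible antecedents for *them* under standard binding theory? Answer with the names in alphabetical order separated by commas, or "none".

*them* is a pronoun; Principle B requires it to be free in its binding domain — the matrix clause.
— the interns: possessor inside the subject DP of the matrix clause; does not c-command the pronoun — Principle B does not apply; allowed.
— the interns' cousins: subject of the matrix clause; c-commands the pronoun within its binding domain — blocked (Principle B).
— the officers: object of the clause headed by 'nominated'; is c-commanded by the pronoun; coreference would bind this R-expression — blocked (Principle C).
— the passengers: subject of the clause headed by 'nominated'; is c-commanded by the pronoun; coreference would bind this R-expression — blocked (Principle C).

the interns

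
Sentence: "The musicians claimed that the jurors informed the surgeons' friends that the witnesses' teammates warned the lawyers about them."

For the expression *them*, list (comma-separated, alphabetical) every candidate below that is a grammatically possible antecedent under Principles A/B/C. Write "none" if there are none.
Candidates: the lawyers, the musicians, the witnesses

the musicians, the witnesses

*them* is a pronoun; Principle B requires it to be free in its binding domain — the clause headed by 'warned'.
— the lawyers: object of the clause headed by 'warned'; c-commands the pronoun within its binding domain — blocked (Principle B).
— the musicians: subject of the matrix clause; c-commands the pronoun but lies outside its binding domain — allowed.
— the witnesses: possessor inside the subject DP of the clause headed by 'warned'; does not c-command the pronoun — Principle B does not apply; allowed.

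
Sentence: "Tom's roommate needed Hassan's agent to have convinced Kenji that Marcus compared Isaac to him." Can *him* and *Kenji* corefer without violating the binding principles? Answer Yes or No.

*Kenji* is an R-expression; Principle C requires it to be free (not bound by any c-commanding expression).
— him: second object of the clause headed by 'compared'; the pronoun does not c-command the R-expression — coreference allowed.

Yes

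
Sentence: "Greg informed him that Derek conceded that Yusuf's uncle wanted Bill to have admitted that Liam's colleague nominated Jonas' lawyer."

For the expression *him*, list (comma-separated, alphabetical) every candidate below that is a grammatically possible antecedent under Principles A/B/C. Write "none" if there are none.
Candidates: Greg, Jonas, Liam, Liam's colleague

none

*him* is a pronoun; Principle B requires it to be free in its binding domain — the matrix clause.
— Greg: subject of the matrix clause; c-commands the pronoun within its binding domain — blocked (Principle B).
— Jonas: possessor inside the object DP of the clause headed by 'nominated'; is c-commanded by the pronoun; coreference would bind this R-expression — blocked (Principle C).
— Liam: possessor inside the subject DP of the clause headed by 'nominated'; is c-commanded by the pronoun; coreference would bind this R-expression — blocked (Principle C).
— Liam's colleague: subject of the clause headed by 'nominated'; is c-commanded by the pronoun; coreference would bind this R-expression — blocked (Principle C).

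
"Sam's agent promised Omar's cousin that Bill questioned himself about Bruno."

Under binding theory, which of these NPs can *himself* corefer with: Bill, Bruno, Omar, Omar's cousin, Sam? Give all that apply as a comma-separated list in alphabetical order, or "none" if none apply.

Bill

*himself* is a reflexive; Principle A requires it to be bound within its binding domain — the clause headed by 'questioned'.
— Bill: subject of the clause headed by 'questioned'; c-commands the reflexive within its binding domain — allowed (Principle A).
— Bruno: second object of the clause headed by 'questioned'; does not c-command the reflexive — cannot bind it (Principle A).
— Omar: possessor inside the object DP of the matrix clause; does not c-command the reflexive — cannot bind it (Principle A).
— Omar's cousin: object of the matrix clause; c-commands the reflexive but lies outside its binding domain — cannot bind it (Principle A).
— Sam: possessor inside the subject DP of the matrix clause; does not c-command the reflexive — cannot bind it (Principle A).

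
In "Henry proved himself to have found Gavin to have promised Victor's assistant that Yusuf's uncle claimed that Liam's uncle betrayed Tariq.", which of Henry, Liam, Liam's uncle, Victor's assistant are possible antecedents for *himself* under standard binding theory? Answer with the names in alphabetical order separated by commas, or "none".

*himself* is a reflexive; Principle A requires it to be bound within its binding domain — the matrix clause.
— Henry: subject of the matrix clause; c-commands the reflexive within its binding domain — allowed (Principle A).
— Liam: possessor inside the subject DP of the clause headed by 'betrayed'; does not c-command the reflexive — cannot bind it (Principle A).
— Liam's uncle: subject of the clause headed by 'betrayed'; does not c-command the reflexive — cannot bind it (Principle A).
— Victor's assistant: object of the clause headed by 'promised'; does not c-command the reflexive — cannot bind it (Principle A).

Henry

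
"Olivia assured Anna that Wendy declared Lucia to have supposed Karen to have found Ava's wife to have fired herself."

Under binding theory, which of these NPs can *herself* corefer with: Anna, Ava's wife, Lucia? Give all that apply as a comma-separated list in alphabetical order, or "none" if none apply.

*herself* is a reflexive; Principle A requires it to be bound within its binding domain — the clause headed by 'fired'.
— Anna: object of the matrix clause; c-commands the reflexive but lies outside its binding domain — cannot bind it (Principle A).
— Ava's wife: subject of the clause headed by 'fired'; c-commands the reflexive within its binding domain — allowed (Principle A).
— Lucia: subject of the clause headed by 'supposed'; c-commands the reflexive but lies outside its binding domain — cannot bind it (Principle A).

Ava's wife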